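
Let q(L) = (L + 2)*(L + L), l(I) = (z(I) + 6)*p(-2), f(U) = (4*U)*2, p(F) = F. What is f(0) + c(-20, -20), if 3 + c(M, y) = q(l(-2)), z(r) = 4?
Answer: 717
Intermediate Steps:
f(U) = 8*U
l(I) = -20 (l(I) = (4 + 6)*(-2) = 10*(-2) = -20)
q(L) = 2*L*(2 + L) (q(L) = (2 + L)*(2*L) = 2*L*(2 + L))
c(M, y) = 717 (c(M, y) = -3 + 2*(-20)*(2 - 20) = -3 + 2*(-20)*(-18) = -3 + 720 = 717)
f(0) + c(-20, -20) = 8*0 + 717 = 0 + 717 = 717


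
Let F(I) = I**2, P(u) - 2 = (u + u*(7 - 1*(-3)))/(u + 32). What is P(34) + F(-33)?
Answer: 3290/3 ≈ 1096.7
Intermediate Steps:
P(u) = 2 + 11*u/(32 + u) (P(u) = 2 + (u + u*(7 - 1*(-3)))/(u + 32) = 2 + (u + u*(7 + 3))/(32 + u) = 2 + (u + u*10)/(32 + u) = 2 + (u + 10*u)/(32 + u) = 2 + (11*u)/(32 + u) = 2 + 11*u/(32 + u))
P(34) + F(-33) = (64 + 13*34)/(32 + 34) + (-33)**2 = (64 + 442)/66 + 1089 = (1/66)*506 + 1089 = 23/3 + 1089 = 3290/3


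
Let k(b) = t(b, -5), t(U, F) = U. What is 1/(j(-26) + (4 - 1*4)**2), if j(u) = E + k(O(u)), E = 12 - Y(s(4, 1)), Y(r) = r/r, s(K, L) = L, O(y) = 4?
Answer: 1/15 ≈ 0.066667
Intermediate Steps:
k(b) = b
Y(r) = 1
E = 11 (E = 12 - 1*1 = 12 - 1 = 11)
j(u) = 15 (j(u) = 11 + 4 = 15)
1/(j(-26) + (4 - 1*4)**2) = 1/(15 + (4 - 1*4)**2) = 1/(15 + (4 - 4)**2) = 1/(15 + 0**2) = 1/(15 + 0) = 1/15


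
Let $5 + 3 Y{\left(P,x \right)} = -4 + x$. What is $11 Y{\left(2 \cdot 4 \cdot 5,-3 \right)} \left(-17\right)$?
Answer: $748$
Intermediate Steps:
$Y{\left(P,x \right)} = -3 + \frac{x}{3}$ ($Y{\left(P,x \right)} = - \frac{5}{3} + \frac{-4 + x}{3} = - \frac{5}{3} + \left(- \frac{4}{3} + \frac{x}{3}\right) = -3 + \frac{x}{3}$)
$11 Y{\left(2 \cdot 4 \cdot 5,-3 \right)} \left(-17\right) = 11 \left(-3 + \frac{1}{3} \left(-3\right)\right) \left(-17\right) = 11 \left(-3 - 1\right) \left(-17\right) = 11 \left(-4\right) \left(-17\right) = \left(-44\right) \left(-17\right) = 748$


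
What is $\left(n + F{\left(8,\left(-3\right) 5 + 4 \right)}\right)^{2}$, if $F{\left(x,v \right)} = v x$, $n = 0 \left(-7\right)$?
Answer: $7744$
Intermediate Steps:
$n = 0$
$\left(n + F{\left(8,\left(-3\right) 5 + 4 \right)}\right)^{2} = \left(0 + \left(\left(-3\right) 5 + 4\right) 8\right)^{2} = \left(0 + \left(-15 + 4\right) 8\right)^{2} = \left(0 - 88\right)^{2} = \left(-88\right)^{2} = 7744$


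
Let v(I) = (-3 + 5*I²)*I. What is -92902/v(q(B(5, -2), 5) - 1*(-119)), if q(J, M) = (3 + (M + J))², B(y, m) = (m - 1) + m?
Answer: -46451/5242688 ≈ -0.0088602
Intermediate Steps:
B(y, m) = -1 + 2*m (B(y, m) = (-1 + m) + m = -1 + 2*m)
q(J, M) = (3 + J + M)² (q(J, M) = (3 + (J + M))² = (3 + J + M)²)
v(I) = I*(-3 + 5*I²)
-92902/v(q(B(5, -2), 5) - 1*(-119)) = -92902*1/((-3 + 5*((3 + (-1 + 2*(-2)) + 5)² - 1*(-119))²)*((3 + (-1 + 2*(-2)) + 5)² - 1*(-119))) = -92902*1/((-3 + 5*((3 + (-1 - 4) + 5)² + 119)²)*((3 + (-1 - 4) + 5)² + 119)) = -92902*1/((-3 + 5*((3 - 5 + 5)² + 119)²)*((3 - 5 + 5)² + 119)) = -92902*1/((-3 + 5*(3² + 119)²)*(3² + 119)) = -92902*1/((-3 + 5*(9 + 119)²)*(9 + 119)) = -92902*1/(128*(-3 + 5*128²)) = -92902*1/(128*(-3 + 5*16384)) = -92902*1/(128*(-3 + 81920)) = -92902/(128*81917) = -92902/10485376 = -92902*1/10485376 = -46451/5242688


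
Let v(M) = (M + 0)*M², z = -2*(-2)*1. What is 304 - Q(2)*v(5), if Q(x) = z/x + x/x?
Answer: -71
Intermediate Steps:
z = 4 (z = 4*1 = 4)
Q(x) = 1 + 4/x (Q(x) = 4/x + x/x = 4/x + 1 = 1 + 4/x)
v(M) = M³ (v(M) = M*M² = M³)
304 - Q(2)*v(5) = 304 - (4 + 2)/2*5³ = 304 - (½)*6*125 = 304 - 3*125 = 304 - 1*375 = 304 - 375 = -71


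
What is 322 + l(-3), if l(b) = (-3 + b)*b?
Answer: 340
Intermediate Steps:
l(b) = b*(-3 + b)
322 + l(-3) = 322 - 3*(-3 - 3) = 322 - 3*(-6) = 322 + 18 = 340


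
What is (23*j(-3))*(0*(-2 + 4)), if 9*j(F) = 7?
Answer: 0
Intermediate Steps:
j(F) = 7/9 (j(F) = (⅑)*7 = 7/9)
(23*j(-3))*(0*(-2 + 4)) = (23*(7/9))*(0*(-2 + 4)) = 161*(0*2)/9 = (161/9)*0 = 0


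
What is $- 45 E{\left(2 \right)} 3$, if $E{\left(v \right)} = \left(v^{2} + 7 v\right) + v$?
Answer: $-2700$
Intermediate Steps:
$E{\left(v \right)} = v^{2} + 8 v$
$- 45 E{\left(2 \right)} 3 = - 45 \cdot 2 \left(8 + 2\right) 3 = - 45 \cdot 2 \cdot 10 \cdot 3 = \left(-45\right) 20 \cdot 3 = \left(-900\right) 3 = -2700$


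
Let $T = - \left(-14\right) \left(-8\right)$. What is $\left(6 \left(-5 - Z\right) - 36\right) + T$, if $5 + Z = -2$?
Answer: $-136$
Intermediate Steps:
$Z = -7$ ($Z = -5 - 2 = -7$)
$T = -112$ ($T = \left(-1\right) 112 = -112$)
$\left(6 \left(-5 - Z\right) - 36\right) + T = \left(6 \left(-5 - -7\right) - 36\right) - 112 = \left(6 \left(-5 + 7\right) - 36\right) - 112 = \left(6 \cdot 2 - 36\right) - 112 = \left(12 - 36\right) - 112 = -24 - 112 = -136$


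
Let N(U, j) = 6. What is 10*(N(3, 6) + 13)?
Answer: 190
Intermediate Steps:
10*(N(3, 6) + 13) = 10*(6 + 13) = 10*19 = 190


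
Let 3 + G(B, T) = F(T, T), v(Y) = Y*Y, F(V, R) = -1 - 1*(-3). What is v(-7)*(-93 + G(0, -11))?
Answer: -4606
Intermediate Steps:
F(V, R) = 2 (F(V, R) = -1 + 3 = 2)
v(Y) = Y²
G(B, T) = -1 (G(B, T) = -3 + 2 = -1)
v(-7)*(-93 + G(0, -11)) = (-7)²*(-93 - 1) = 49*(-94) = -4606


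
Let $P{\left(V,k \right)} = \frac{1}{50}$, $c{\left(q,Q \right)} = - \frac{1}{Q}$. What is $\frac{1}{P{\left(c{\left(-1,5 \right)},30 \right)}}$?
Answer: $50$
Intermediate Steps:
$P{\left(V,k \right)} = \frac{1}{50}$
$\frac{1}{P{\left(c{\left(-1,5 \right)},30 \right)}} = \frac{1}{\frac{1}{50}} = 50$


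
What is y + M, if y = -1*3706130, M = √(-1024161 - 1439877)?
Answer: -3706130 + 3*I*√273782 ≈ -3.7061e+6 + 1569.7*I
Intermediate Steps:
M = 3*I*√273782 (M = √(-2464038) = 3*I*√273782 ≈ 1569.7*I)
y = -3706130
y + M = -3706130 + 3*I*√273782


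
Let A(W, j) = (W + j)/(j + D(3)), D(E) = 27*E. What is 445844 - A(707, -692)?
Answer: 272410699/611 ≈ 4.4584e+5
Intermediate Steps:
A(W, j) = (W + j)/(81 + j) (A(W, j) = (W + j)/(j + 27*3) = (W + j)/(j + 81) = (W + j)/(81 + j))
445844 - A(707, -692) = 445844 - (707 - 692)/(81 - 692) = 445844 - 15/(-611) = 445844 - (-1)*15/611 = 445844 - 1*(-15/611) = 445844 + 15/611 = 272410699/611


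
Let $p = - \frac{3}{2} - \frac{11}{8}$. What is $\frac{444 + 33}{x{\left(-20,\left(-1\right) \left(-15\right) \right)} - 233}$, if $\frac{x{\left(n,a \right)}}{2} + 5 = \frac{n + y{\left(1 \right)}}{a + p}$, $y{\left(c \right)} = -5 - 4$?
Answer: $- \frac{46269}{24035} \approx -1.9251$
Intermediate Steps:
$y{\left(c \right)} = -9$ ($y{\left(c \right)} = -5 - 4 = -9$)
$p = - \frac{23}{8}$ ($p = \left(-3\right) \frac{1}{2} - \frac{11}{8} = - \frac{3}{2} - \frac{11}{8} = - \frac{23}{8} \approx -2.875$)
$x{\left(n,a \right)} = -10 + \frac{2 \left(-9 + n\right)}{- \frac{23}{8} + a}$ ($x{\left(n,a \right)} = -10 + 2 \frac{n - 9}{a - \frac{23}{8}} = -10 + 2 \frac{-9 + n}{- \frac{23}{8} + a} = -10 + \frac{2 \left(-9 + n\right)}{- \frac{23}{8} + a}$)
$\frac{444 + 33}{x{\left(-20,\left(-1\right) \left(-15\right) \right)} - 233} = \frac{444 + 33}{\frac{2 \left(43 - 40 \left(\left(-1\right) \left(-15\right)\right) + 8 \left(-20\right)\right)}{-23 + 8 \left(\left(-1\right) \left(-15\right)\right)} - 233} = \frac{477}{\frac{2 \left(43 - 600 - 160\right)}{-23 + 8 \cdot 15} - 233} = \frac{477}{\frac{2 \left(43 - 600 - 160\right)}{-23 + 120} - 233} = \frac{477}{2 \cdot \frac{1}{97} \left(-717\right) - 233} = \frac{477}{- \frac{1434}{97} - 233} = \frac{477}{- \frac{24035}{97}} = 477 \left(- \frac{97}{24035}\right) = - \frac{46269}{24035}$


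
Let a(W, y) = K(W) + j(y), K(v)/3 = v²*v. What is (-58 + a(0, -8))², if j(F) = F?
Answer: 4356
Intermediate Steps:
K(v) = 3*v³ (K(v) = 3*(v²*v) = 3*v³)
a(W, y) = y + 3*W³ (a(W, y) = 3*W³ + y = y + 3*W³)
(-58 + a(0, -8))² = (-58 + (-8 + 3*0³))² = (-58 + (-8 + 3*0))² = (-58 + (-8 + 0))² = (-58 - 8)² = (-66)² = 4356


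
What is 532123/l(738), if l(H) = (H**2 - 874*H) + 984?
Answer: -532123/99384 ≈ -5.3542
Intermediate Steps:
l(H) = 984 + H**2 - 874*H
532123/l(738) = 532123/(984 + 738**2 - 874*738) = 532123/(984 + 544644 - 645012) = 532123/(-99384) = 532123*(-1/99384) = -532123/99384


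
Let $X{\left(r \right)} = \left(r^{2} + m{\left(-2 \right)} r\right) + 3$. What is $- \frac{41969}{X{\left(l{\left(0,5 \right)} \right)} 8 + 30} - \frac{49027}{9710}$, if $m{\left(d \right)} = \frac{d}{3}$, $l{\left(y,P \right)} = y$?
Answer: $- \frac{102541612}{131085} \approx -782.25$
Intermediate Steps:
$m{\left(d \right)} = \frac{d}{3}$ ($m{\left(d \right)} = d \frac{1}{3} = \frac{d}{3}$)
$X{\left(r \right)} = 3 + r^{2} - \frac{2 r}{3}$ ($X{\left(r \right)} = \left(r^{2} + \frac{1}{3} \left(-2\right) r\right) + 3 = \left(r^{2} - \frac{2 r}{3}\right) + 3 = 3 + r^{2} - \frac{2 r}{3}$)
$- \frac{41969}{X{\left(l{\left(0,5 \right)} \right)} 8 + 30} - \frac{49027}{9710} = - \frac{41969}{\left(3 + 0^{2} - 0\right) 8 + 30} - \frac{49027}{9710} = - \frac{41969}{\left(3 + 0 + 0\right) 8 + 30} - \frac{49027}{9710} = - \frac{41969}{3 \cdot 8 + 30} - \frac{49027}{9710} = - \frac{41969}{24 + 30} - \frac{49027}{9710} = - \frac{41969}{54} - \frac{49027}{9710} = - \frac{102541612}{131085}$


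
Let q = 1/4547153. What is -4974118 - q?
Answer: -22618075586055/4547153 ≈ -4.9741e+6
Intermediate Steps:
q = 1/4547153 ≈ 2.1992e-7
-4974118 - q = -4974118 - 1*1/4547153 = -4974118 - 1/4547153 = -22618075586055/4547153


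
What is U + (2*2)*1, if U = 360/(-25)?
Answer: -52/5 ≈ -10.400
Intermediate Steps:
U = -72/5 (U = 360*(-1/25) = -72/5 ≈ -14.400)
U + (2*2)*1 = -72/5 + (2*2)*1 = -72/5 + 4*1 = -72/5 + 4 = -52/5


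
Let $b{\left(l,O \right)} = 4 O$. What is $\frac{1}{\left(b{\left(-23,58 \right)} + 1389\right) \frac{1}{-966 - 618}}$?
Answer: $- \frac{1584}{1621} \approx -0.97717$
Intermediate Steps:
$\frac{1}{\left(b{\left(-23,58 \right)} + 1389\right) \frac{1}{-966 - 618}} = \frac{1}{\left(4 \cdot 58 + 1389\right) \frac{1}{-966 - 618}} = \frac{1}{\left(232 + 1389\right) \frac{1}{-1584}} = \frac{1}{1621 \left(- \frac{1}{1584}\right)} = \frac{1}{- \frac{1621}{1584}} = - \frac{1584}{1621}$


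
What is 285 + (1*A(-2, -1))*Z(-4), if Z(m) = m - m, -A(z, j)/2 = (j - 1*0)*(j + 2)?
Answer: 285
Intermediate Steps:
A(z, j) = -2*j*(2 + j) (A(z, j) = -2*(j - 1*0)*(j + 2) = -2*(j + 0)*(2 + j) = -2*j*(2 + j))
Z(m) = 0
285 + (1*A(-2, -1))*Z(-4) = 285 + (1*(-2*(-1)*(2 - 1)))*0 = 285 + (1*(-2*(-1)*1))*0 = 285 + (1*2)*0 = 285 + 2*0 = 285 + 0 = 285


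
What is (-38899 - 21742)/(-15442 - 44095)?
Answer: 60641/59537 ≈ 1.0185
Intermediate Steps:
(-38899 - 21742)/(-15442 - 44095) = -60641/(-59537) = -60641*(-1/59537) = 60641/59537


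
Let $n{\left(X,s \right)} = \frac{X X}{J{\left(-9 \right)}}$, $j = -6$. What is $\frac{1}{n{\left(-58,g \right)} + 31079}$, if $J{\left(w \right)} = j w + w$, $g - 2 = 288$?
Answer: $\frac{45}{1401919} \approx 3.2099 \cdot 10^{-5}$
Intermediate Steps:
$g = 290$ ($g = 2 + 288 = 290$)
$J{\left(w \right)} = - 5 w$ ($J{\left(w \right)} = - 6 w + w = - 5 w$)
$n{\left(X,s \right)} = \frac{X^{2}}{45}$ ($n{\left(X,s \right)} = \frac{X X}{\left(-5\right) \left(-9\right)} = \frac{X^{2}}{45}$)
$\frac{1}{n{\left(-58,g \right)} + 31079} = \frac{1}{\frac{\left(-58\right)^{2}}{45} + 31079} = \frac{1}{\frac{1}{45} \cdot 3364 + 31079} = \frac{1}{\frac{3364}{45} + 31079} = \frac{1}{\frac{1401919}{45}} = \frac{45}{1401919}$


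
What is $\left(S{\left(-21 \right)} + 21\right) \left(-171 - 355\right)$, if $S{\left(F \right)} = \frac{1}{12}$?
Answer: $- \frac{66539}{6} \approx -11090.0$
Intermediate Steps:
$S{\left(F \right)} = \frac{1}{12}$
$\left(S{\left(-21 \right)} + 21\right) \left(-171 - 355\right) = \left(\frac{1}{12} + 21\right) \left(-171 - 355\right) = \frac{253}{12} \left(-526\right) = - \frac{66539}{6}$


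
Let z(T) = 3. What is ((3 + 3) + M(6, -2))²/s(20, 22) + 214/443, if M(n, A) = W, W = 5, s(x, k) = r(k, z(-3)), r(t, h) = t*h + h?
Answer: 68369/30567 ≈ 2.2367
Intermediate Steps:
r(t, h) = h + h*t (r(t, h) = h*t + h = h + h*t)
s(x, k) = 3 + 3*k (s(x, k) = 3*(1 + k) = 3 + 3*k)
M(n, A) = 5
((3 + 3) + M(6, -2))²/s(20, 22) + 214/443 = ((3 + 3) + 5)²/(3 + 3*22) + 214/443 = (6 + 5)²/(3 + 66) + 214*(1/443) = 11²/69 + 214/443 = 121*(1/69) + 214/443 = 121/69 + 214/443 = 68369/30567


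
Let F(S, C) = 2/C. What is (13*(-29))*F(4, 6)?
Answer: -377/3 ≈ -125.67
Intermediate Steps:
(13*(-29))*F(4, 6) = (13*(-29))*(2/6) = -754/6 = -377*1/3 = -377/3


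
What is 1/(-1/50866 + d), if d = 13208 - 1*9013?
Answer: 50866/213382869 ≈ 0.00023838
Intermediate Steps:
d = 4195 (d = 13208 - 9013 = 4195)
1/(-1/50866 + d) = 1/(-1/50866 + 4195) = 1/(213382869/50866) = 50866/213382869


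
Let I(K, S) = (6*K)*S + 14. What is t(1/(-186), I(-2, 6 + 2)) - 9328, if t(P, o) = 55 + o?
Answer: -9355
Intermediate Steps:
I(K, S) = 14 + 6*K*S (I(K, S) = 6*K*S + 14 = 14 + 6*K*S)
t(1/(-186), I(-2, 6 + 2)) - 9328 = (55 + (14 + 6*(-2)*(6 + 2))) - 9328 = (55 + (14 + 6*(-2)*8)) - 9328 = (55 + (14 - 96)) - 9328 = (55 - 82) - 9328 = -27 - 9328 = -9355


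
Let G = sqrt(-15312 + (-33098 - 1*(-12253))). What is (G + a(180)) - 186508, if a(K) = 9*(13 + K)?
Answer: -184771 + I*sqrt(36157) ≈ -1.8477e+5 + 190.15*I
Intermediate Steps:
a(K) = 117 + 9*K
G = I*sqrt(36157) (G = sqrt(-15312 + (-33098 + 12253)) = sqrt(-15312 - 20845) = sqrt(-36157) = I*sqrt(36157) ≈ 190.15*I)
(G + a(180)) - 186508 = (I*sqrt(36157) + (117 + 9*180)) - 186508 = (I*sqrt(36157) + (117 + 1620)) - 186508 = (I*sqrt(36157) + 1737) - 186508 = (1737 + I*sqrt(36157)) - 186508 = -184771 + I*sqrt(36157)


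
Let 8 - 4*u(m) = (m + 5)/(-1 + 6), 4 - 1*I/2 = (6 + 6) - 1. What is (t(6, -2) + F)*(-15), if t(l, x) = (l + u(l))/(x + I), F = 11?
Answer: -10113/64 ≈ -158.02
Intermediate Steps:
I = -14 (I = 8 - 2*((6 + 6) - 1) = 8 - 2*(12 - 1) = 8 - 2*11 = 8 - 22 = -14)
u(m) = 7/4 - m/20 (u(m) = 2 - (m + 5)/(4*(-1 + 6)) = 2 - (5 + m)/(4*5) = 2 - (1 + m/5)/4 = 2 + (-¼ - m/20) = 7/4 - m/20)
t(l, x) = (7/4 + 19*l/20)/(-14 + x) (t(l, x) = (l + (7/4 - l/20))/(x - 14) = (7/4 + 19*l/20)/(-14 + x))
(t(6, -2) + F)*(-15) = ((35 + 19*6)/(20*(-14 - 2)) + 11)*(-15) = ((1/20)*(35 + 114)/(-16) + 11)*(-15) = ((1/20)*(-1/16)*149 + 11)*(-15) = (-149/320 + 11)*(-15) = (3371/320)*(-15) = -10113/64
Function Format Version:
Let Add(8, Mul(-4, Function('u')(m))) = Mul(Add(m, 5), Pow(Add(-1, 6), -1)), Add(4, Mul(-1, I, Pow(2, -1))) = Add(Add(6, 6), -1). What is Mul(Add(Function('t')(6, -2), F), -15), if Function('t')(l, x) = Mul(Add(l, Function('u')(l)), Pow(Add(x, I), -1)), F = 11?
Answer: Rational(-10113, 64) ≈ -158.02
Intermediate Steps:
I = -14 (I = Add(8, Mul(-2, Add(Add(6, 6), -1))) = Add(8, Mul(-2, Add(12, -1))) = Add(8, Mul(-2, 11)) = Add(8, -22) = -14)
Function('u')(m) = Add(Rational(7, 4), Mul(Rational(-1, 20), m)) (Function('u')(m) = Add(2, Mul(Rational(-1, 4), Mul(Add(m, 5), Pow(Add(-1, 6), -1)))) = Add(2, Mul(Rational(-1, 4), Mul(Add(5, m), Pow(5, -1)))) = Add(2, Mul(Rational(-1, 4), Mul(Add(5, m), Rational(1, 5)))) = Add(2, Mul(Rational(-1, 4), Add(1, Mul(Rational(1, 5), m)))) = Add(2, Add(Rational(-1, 4), Mul(Rational(-1, 20), m))) = Add(Rational(7, 4), Mul(Rational(-1, 20), m)))
Function('t')(l, x) = Mul(Pow(Add(-14, x), -1), Add(Rational(7, 4), Mul(Rational(19, 20), l))) (Function('t')(l, x) = Mul(Add(l, Add(Rational(7, 4), Mul(Rational(-1, 20), l))), Pow(Add(x, -14), -1)) = Mul(Add(Rational(7, 4), Mul(Rational(19, 20), l)), Pow(Add(-14, x), -1)) = Mul(Pow(Add(-14, x), -1), Add(Rational(7, 4), Mul(Rational(19, 20), l))))
Mul(Add(Function('t')(6, -2), F), -15) = Mul(Add(Mul(Rational(1, 20), Pow(Add(-14, -2), -1), Add(35, Mul(19, 6))), 11), -15) = Mul(Add(Mul(Rational(1, 20), Pow(-16, -1), Add(35, 114)), 11), -15) = Mul(Add(Mul(Rational(1, 20), Rational(-1, 16), 149), 11), -15) = Mul(Add(Rational(-149, 320), 11), -15) = Mul(Rational(3371, 320), -15) = Rational(-10113, 64)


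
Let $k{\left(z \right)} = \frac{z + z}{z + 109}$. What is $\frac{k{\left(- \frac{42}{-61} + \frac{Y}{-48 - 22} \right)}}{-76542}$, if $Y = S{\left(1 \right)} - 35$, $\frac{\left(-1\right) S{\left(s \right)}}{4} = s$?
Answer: $- \frac{1773}{6005344993} \approx -2.9524 \cdot 10^{-7}$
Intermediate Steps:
$S{\left(s \right)} = - 4 s$
$Y = -39$ ($Y = \left(-4\right) 1 - 35 = -4 - 35 = -39$)
$k{\left(z \right)} = \frac{2 z}{109 + z}$
$\frac{k{\left(- \frac{42}{-61} + \frac{Y}{-48 - 22} \right)}}{-76542} = \frac{2 \left(- \frac{42}{-61} - \frac{39}{-48 - 22}\right) \frac{1}{109 - \left(- \frac{42}{61} + \frac{39}{-48 - 22}\right)}}{-76542} = \frac{2 \left(\left(-42\right) \left(- \frac{1}{61}\right) - \frac{39}{-48 - 22}\right)}{109 - \left(- \frac{42}{61} + \frac{39}{-48 - 22}\right)} \left(- \frac{1}{76542}\right) = \frac{2 \left(\frac{42}{61} - \frac{39}{-70}\right)}{109 + \left(\frac{42}{61} - \frac{39}{-70}\right)} \left(- \frac{1}{76542}\right) = \frac{2 \left(\frac{42}{61} - - \frac{39}{70}\right)}{109 + \left(\frac{42}{61} - - \frac{39}{70}\right)} \left(- \frac{1}{76542}\right) = \frac{2 \left(\frac{42}{61} + \frac{39}{70}\right)}{109 + \left(\frac{42}{61} + \frac{39}{70}\right)} \left(- \frac{1}{76542}\right) = 2 \cdot \frac{5319}{4270} \frac{1}{109 + \frac{5319}{4270}} \left(- \frac{1}{76542}\right) = 2 \cdot \frac{5319}{4270} \frac{1}{\frac{470749}{4270}} \left(- \frac{1}{76542}\right) = 2 \cdot \frac{5319}{4270} \cdot \frac{4270}{470749} \left(- \frac{1}{76542}\right) = \frac{10638}{470749} \left(- \frac{1}{76542}\right) = - \frac{1773}{6005344993}$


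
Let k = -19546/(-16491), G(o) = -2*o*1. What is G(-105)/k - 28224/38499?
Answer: 22129100931/125416909 ≈ 176.44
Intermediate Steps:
G(o) = -2*o
k = 19546/16491 (k = -19546*(-1/16491) = 19546/16491 ≈ 1.1853)
G(-105)/k - 28224/38499 = (-2*(-105))/(19546/16491) - 28224/38499 = 210*(16491/19546) - 28224*1/38499 = 1731555/9773 - 9408/12833 = 22129100931/125416909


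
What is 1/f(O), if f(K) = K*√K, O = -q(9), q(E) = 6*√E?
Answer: I*√2/108 ≈ 0.013095*I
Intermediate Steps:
O = -18 (O = -6*√9 = -6*3 = -1*18 = -18)
f(K) = K^(3/2)
1/f(O) = 1/((-18)^(3/2)) = 1/(-54*I*√2) = I*√2/108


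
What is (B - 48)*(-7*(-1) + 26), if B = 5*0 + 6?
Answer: -1386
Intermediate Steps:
B = 6 (B = 0 + 6 = 6)
(B - 48)*(-7*(-1) + 26) = (6 - 48)*(-7*(-1) + 26) = -42*(7 + 26) = -42*33 = -1386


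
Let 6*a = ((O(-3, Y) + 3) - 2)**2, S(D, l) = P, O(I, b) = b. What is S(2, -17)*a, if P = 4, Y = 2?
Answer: 6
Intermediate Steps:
S(D, l) = 4
a = 3/2 (a = ((2 + 3) - 2)**2/6 = (5 - 2)**2/6 = (1/6)*3**2 = (1/6)*9 = 3/2 ≈ 1.5000)
S(2, -17)*a = 4*(3/2) = 6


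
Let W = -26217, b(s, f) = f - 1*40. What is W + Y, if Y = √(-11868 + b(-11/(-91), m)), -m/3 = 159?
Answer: -26217 + I*√12385 ≈ -26217.0 + 111.29*I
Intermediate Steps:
m = -477 (m = -3*159 = -477)
b(s, f) = -40 + f (b(s, f) = f - 40 = -40 + f)
Y = I*√12385 (Y = √(-11868 + (-40 - 477)) = √(-11868 - 517) = √(-12385) = I*√12385 ≈ 111.29*I)
W + Y = -26217 + I*√12385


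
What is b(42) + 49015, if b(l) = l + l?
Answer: 49099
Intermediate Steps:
b(l) = 2*l
b(42) + 49015 = 2*42 + 49015 = 84 + 49015 = 49099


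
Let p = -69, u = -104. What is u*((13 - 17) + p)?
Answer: 7592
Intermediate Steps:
u*((13 - 17) + p) = -104*((13 - 17) - 69) = -104*(-4 - 69) = -104*(-73) = 7592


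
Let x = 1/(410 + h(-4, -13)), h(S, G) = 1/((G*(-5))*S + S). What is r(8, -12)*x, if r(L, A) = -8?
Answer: -2112/108239 ≈ -0.019512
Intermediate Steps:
h(S, G) = 1/(S - 5*G*S) (h(S, G) = 1/((-5*G)*S + S) = 1/(-5*G*S + S) = 1/(S - 5*G*S))
x = 264/108239 (x = 1/(410 - 1/(-4*(-1 + 5*(-13)))) = 1/(410 - 1*(-¼)/(-1 - 65)) = 1/(410 - 1*(-¼)/(-66)) = 1/(410 - 1*(-¼)*(-1/66)) = 1/(410 - 1/264) = 1/(108239/264) = 264/108239 ≈ 0.0024390)
r(8, -12)*x = -8*264/108239 = -2112/108239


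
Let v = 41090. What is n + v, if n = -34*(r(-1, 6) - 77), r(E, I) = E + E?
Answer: 43776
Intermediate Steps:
r(E, I) = 2*E
n = 2686 (n = -34*(2*(-1) - 77) = -34*(-2 - 77) = -34*(-79) = 2686)
n + v = 2686 + 41090 = 43776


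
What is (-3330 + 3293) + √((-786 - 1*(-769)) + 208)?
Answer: -37 + √191 ≈ -23.180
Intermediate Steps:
(-3330 + 3293) + √((-786 - 1*(-769)) + 208) = -37 + √((-786 + 769) + 208) = -37 + √(-17 + 208) = -37 + √191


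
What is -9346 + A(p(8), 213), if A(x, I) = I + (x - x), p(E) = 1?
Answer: -9133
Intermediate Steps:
A(x, I) = I (A(x, I) = I + 0 = I)
-9346 + A(p(8), 213) = -9346 + 213 = -9133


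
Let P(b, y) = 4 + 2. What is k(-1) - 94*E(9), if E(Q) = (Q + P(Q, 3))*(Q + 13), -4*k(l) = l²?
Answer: -124081/4 ≈ -31020.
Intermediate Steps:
P(b, y) = 6
k(l) = -l²/4
E(Q) = (6 + Q)*(13 + Q) (E(Q) = (Q + 6)*(Q + 13) = (6 + Q)*(13 + Q))
k(-1) - 94*E(9) = -¼*(-1)² - 94*(78 + 9² + 19*9) = -¼*1 - 94*(78 + 81 + 171) = -¼ - 94*330 = -¼ - 31020 = -124081/4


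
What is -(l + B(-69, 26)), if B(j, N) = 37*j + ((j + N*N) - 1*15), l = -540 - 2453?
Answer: 4954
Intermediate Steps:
l = -2993
B(j, N) = -15 + N² + 38*j (B(j, N) = 37*j + ((j + N²) - 15) = 37*j + (-15 + j + N²) = -15 + N² + 38*j)
-(l + B(-69, 26)) = -(-2993 + (-15 + 26² + 38*(-69))) = -(-2993 + (-15 + 676 - 2622)) = -(-2993 - 1961) = -1*(-4954) = 4954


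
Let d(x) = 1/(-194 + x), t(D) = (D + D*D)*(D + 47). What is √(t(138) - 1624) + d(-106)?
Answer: -1/300 + √3547046 ≈ 1883.4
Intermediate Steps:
t(D) = (47 + D)*(D + D²) (t(D) = (D + D²)*(47 + D) = (47 + D)*(D + D²))
√(t(138) - 1624) + d(-106) = √(138*(47 + 138² + 48*138) - 1624) + 1/(-194 - 106) = √(138*(47 + 19044 + 6624) - 1624) + 1/(-300) = √(138*25715 - 1624) - 1/300 = √(3548670 - 1624) - 1/300 = √3547046 - 1/300 = -1/300 + √3547046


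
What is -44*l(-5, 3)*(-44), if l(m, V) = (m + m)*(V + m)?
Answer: 38720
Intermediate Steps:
l(m, V) = 2*m*(V + m) (l(m, V) = (2*m)*(V + m) = 2*m*(V + m))
-44*l(-5, 3)*(-44) = -88*(-5)*(3 - 5)*(-44) = -88*(-5)*(-2)*(-44) = -44*20*(-44) = -880*(-44) = 38720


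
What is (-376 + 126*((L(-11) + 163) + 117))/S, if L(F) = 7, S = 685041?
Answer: 35786/685041 ≈ 0.052239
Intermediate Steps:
(-376 + 126*((L(-11) + 163) + 117))/S = (-376 + 126*((7 + 163) + 117))/685041 = (-376 + 126*(170 + 117))*(1/685041) = (-376 + 126*287)*(1/685041) = (-376 + 36162)*(1/685041) = 35786*(1/685041) = 35786/685041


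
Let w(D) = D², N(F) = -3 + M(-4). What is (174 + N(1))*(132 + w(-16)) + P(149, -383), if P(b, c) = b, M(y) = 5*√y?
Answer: 66497 + 3880*I ≈ 66497.0 + 3880.0*I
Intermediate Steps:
N(F) = -3 + 10*I (N(F) = -3 + 5*√(-4) = -3 + 5*(2*I) = -3 + 10*I)
(174 + N(1))*(132 + w(-16)) + P(149, -383) = (174 + (-3 + 10*I))*(132 + (-16)²) + 149 = (171 + 10*I)*(132 + 256) + 149 = (171 + 10*I)*388 + 149 = (66348 + 3880*I) + 149 = 66497 + 3880*I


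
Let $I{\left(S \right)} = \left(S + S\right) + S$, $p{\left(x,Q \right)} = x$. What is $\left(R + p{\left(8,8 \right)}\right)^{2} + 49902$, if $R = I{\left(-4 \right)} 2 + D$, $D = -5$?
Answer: $50343$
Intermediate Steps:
$I{\left(S \right)} = 3 S$ ($I{\left(S \right)} = 2 S + S = 3 S$)
$R = -29$ ($R = 3 \left(-4\right) 2 - 5 = \left(-12\right) 2 - 5 = -24 - 5 = -29$)
$\left(R + p{\left(8,8 \right)}\right)^{2} + 49902 = \left(-29 + 8\right)^{2} + 49902 = \left(-21\right)^{2} + 49902 = 441 + 49902 = 50343$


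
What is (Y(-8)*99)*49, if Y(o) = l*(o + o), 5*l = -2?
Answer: 155232/5 ≈ 31046.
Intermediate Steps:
l = -⅖ (l = (⅕)*(-2) = -⅖ ≈ -0.40000)
Y(o) = -4*o/5 (Y(o) = -2*(o + o)/5 = -4*o/5)
(Y(-8)*99)*49 = (-⅘*(-8)*99)*49 = ((32/5)*99)*49 = (3168/5)*49 = 155232/5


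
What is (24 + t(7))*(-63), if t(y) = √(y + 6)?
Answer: -1512 - 63*√13 ≈ -1739.2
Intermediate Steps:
t(y) = √(6 + y)
(24 + t(7))*(-63) = (24 + √(6 + 7))*(-63) = (24 + √13)*(-63) = -1512 - 63*√13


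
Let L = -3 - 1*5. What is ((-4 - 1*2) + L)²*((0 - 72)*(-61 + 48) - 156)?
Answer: 152880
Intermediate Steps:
L = -8 (L = -3 - 5 = -8)
((-4 - 1*2) + L)²*((0 - 72)*(-61 + 48) - 156) = ((-4 - 1*2) - 8)²*((0 - 72)*(-61 + 48) - 156) = ((-4 - 2) - 8)²*(-72*(-13) - 156) = (-6 - 8)²*(936 - 156) = (-14)²*780 = 196*780 = 152880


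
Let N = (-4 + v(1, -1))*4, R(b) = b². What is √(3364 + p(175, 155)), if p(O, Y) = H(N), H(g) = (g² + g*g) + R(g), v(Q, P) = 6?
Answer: 2*√889 ≈ 59.632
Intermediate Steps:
N = 8 (N = (-4 + 6)*4 = 2*4 = 8)
H(g) = 3*g² (H(g) = (g² + g*g) + g² = (g² + g²) + g² = 2*g² + g² = 3*g²)
p(O, Y) = 192 (p(O, Y) = 3*8² = 3*64 = 192)
√(3364 + p(175, 155)) = √(3364 + 192) = √3556 = 2*√889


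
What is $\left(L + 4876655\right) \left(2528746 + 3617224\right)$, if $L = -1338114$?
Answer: $21747766829770$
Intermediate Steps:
$\left(L + 4876655\right) \left(2528746 + 3617224\right) = \left(-1338114 + 4876655\right) \left(2528746 + 3617224\right) = 3538541 \cdot 6145970 = 21747766829770$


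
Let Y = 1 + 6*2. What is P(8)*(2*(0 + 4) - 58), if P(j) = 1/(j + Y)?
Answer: -50/21 ≈ -2.3810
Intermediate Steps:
Y = 13 (Y = 1 + 12 = 13)
P(j) = 1/(13 + j) (P(j) = 1/(j + 13) = 1/(13 + j))
P(8)*(2*(0 + 4) - 58) = (2*(0 + 4) - 58)/(13 + 8) = (2*4 - 58)/21 = (8 - 58)/21 = (1/21)*(-50) = -50/21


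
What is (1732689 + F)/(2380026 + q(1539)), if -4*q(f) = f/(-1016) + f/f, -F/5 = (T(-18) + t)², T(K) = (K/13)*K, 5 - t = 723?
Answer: -459541103776/1634640025603 ≈ -0.28113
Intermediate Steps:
t = -718 (t = 5 - 1*723 = 5 - 723 = -718)
T(K) = K²/13 (T(K) = (K*(1/13))*K = (K/13)*K = K²/13)
F = -405900500/169 (F = -5*((1/13)*(-18)² - 718)² = -5*((1/13)*324 - 718)² = -5*(324/13 - 718)² = -5*(-9010/13)² = -5*81180100/169 = -405900500/169 ≈ -2.4018e+6)
q(f) = -¼ + f/4064 (q(f) = -(f/(-1016) + f/f)/4 = -(f*(-1/1016) + 1)/4 = -(-f/1016 + 1)/4 = -(1 - f/1016)/4 = -¼ + f/4064)
(1732689 + F)/(2380026 + q(1539)) = (1732689 - 405900500/169)/(2380026 + (-¼ + (1/4064)*1539)) = -113076059/(169*(2380026 + (-¼ + 1539/4064))) = -113076059/(169*(2380026 + 523/4064)) = -113076059/(169*9672426187/4064) = -113076059/169*4064/9672426187 = -459541103776/1634640025603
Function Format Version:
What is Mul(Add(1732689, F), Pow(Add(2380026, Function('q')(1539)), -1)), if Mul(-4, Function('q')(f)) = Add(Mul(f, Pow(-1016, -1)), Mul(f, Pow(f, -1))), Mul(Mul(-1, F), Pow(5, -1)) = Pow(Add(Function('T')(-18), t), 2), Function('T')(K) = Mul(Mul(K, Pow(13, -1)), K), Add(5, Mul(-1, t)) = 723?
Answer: Rational(-459541103776, 1634640025603) ≈ -0.28113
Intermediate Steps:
t = -718 (t = Add(5, Mul(-1, 723)) = Add(5, -723) = -718)
Function('T')(K) = Mul(Rational(1, 13), Pow(K, 2)) (Function('T')(K) = Mul(Mul(K, Rational(1, 13)), K) = Mul(Mul(Rational(1, 13), K), K) = Mul(Rational(1, 13), Pow(K, 2)))
F = Rational(-405900500, 169) (F = Mul(-5, Pow(Add(Mul(Rational(1, 13), Pow(-18, 2)), -718), 2)) = Mul(-5, Pow(Add(Mul(Rational(1, 13), 324), -718), 2)) = Mul(-5, Pow(Add(Rational(324, 13), -718), 2)) = Mul(-5, Pow(Rational(-9010, 13), 2)) = Mul(-5, Rational(81180100, 169)) = Rational(-405900500, 169) ≈ -2.4018e+6)
Function('q')(f) = Add(Rational(-1, 4), Mul(Rational(1, 4064), f)) (Function('q')(f) = Mul(Rational(-1, 4), Add(Mul(f, Pow(-1016, -1)), Mul(f, Pow(f, -1)))) = Mul(Rational(-1, 4), Add(Mul(f, Rational(-1, 1016)), 1)) = Mul(Rational(-1, 4), Add(Mul(Rational(-1, 1016), f), 1)) = Mul(Rational(-1, 4), Add(1, Mul(Rational(-1, 1016), f))) = Add(Rational(-1, 4), Mul(Rational(1, 4064), f)))
Mul(Add(1732689, F), Pow(Add(2380026, Function('q')(1539)), -1)) = Mul(Add(1732689, Rational(-405900500, 169)), Pow(Add(2380026, Add(Rational(-1, 4), Mul(Rational(1, 4064), 1539))), -1)) = Mul(Rational(-113076059, 169), Pow(Add(2380026, Add(Rational(-1, 4), Rational(1539, 4064))), -1)) = Mul(Rational(-113076059, 169), Pow(Add(2380026, Rational(523, 4064)), -1)) = Mul(Rational(-113076059, 169), Pow(Rational(9672426187, 4064), -1)) = Mul(Rational(-113076059, 169), Rational(4064, 9672426187)) = Rational(-459541103776, 1634640025603)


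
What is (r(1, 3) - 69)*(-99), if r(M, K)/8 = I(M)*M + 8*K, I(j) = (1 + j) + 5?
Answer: -17721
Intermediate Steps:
I(j) = 6 + j
r(M, K) = 64*K + 8*M*(6 + M) (r(M, K) = 8*((6 + M)*M + 8*K) = 8*(M*(6 + M) + 8*K) = 8*(8*K + M*(6 + M)) = 64*K + 8*M*(6 + M))
(r(1, 3) - 69)*(-99) = ((64*3 + 8*1*(6 + 1)) - 69)*(-99) = ((192 + 8*1*7) - 69)*(-99) = ((192 + 56) - 69)*(-99) = (248 - 69)*(-99) = 179*(-99) = -17721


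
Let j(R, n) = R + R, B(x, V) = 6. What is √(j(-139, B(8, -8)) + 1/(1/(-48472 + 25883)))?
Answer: I*√22867 ≈ 151.22*I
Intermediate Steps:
j(R, n) = 2*R
√(j(-139, B(8, -8)) + 1/(1/(-48472 + 25883))) = √(2*(-139) + 1/(1/(-48472 + 25883))) = √(-278 + 1/(1/(-22589))) = √(-278 + 1/(-1/22589)) = √(-278 - 22589) = √(-22867) = I*√22867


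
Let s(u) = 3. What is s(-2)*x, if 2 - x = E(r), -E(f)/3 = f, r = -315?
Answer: -2829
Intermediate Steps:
E(f) = -3*f
x = -943 (x = 2 - (-3)*(-315) = 2 - 1*945 = 2 - 945 = -943)
s(-2)*x = 3*(-943) = -2829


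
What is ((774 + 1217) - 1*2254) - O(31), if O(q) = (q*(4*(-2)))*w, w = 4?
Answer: 729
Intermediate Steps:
O(q) = -32*q (O(q) = (q*(4*(-2)))*4 = (q*(-8))*4 = -8*q*4 = -32*q)
((774 + 1217) - 1*2254) - O(31) = ((774 + 1217) - 1*2254) - (-32)*31 = (1991 - 2254) - 1*(-992) = -263 + 992 = 729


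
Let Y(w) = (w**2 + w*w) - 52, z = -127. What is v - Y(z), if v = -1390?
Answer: -33596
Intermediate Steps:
Y(w) = -52 + 2*w**2 (Y(w) = (w**2 + w**2) - 52 = 2*w**2 - 52 = -52 + 2*w**2)
v - Y(z) = -1390 - (-52 + 2*(-127)**2) = -1390 - (-52 + 2*16129) = -1390 - (-52 + 32258) = -1390 - 1*32206 = -1390 - 32206 = -33596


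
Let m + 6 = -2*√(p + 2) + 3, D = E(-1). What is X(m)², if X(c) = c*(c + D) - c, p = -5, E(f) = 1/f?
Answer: -759 + 96*I*√3 ≈ -759.0 + 166.28*I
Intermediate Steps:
D = -1 (D = 1/(-1) = -1)
m = -3 - 2*I*√3 (m = -6 + (-2*√(-5 + 2) + 3) = -6 + (-2*I*√3 + 3) = -6 + (3 - 2*I*√3) = -3 - 2*I*√3 ≈ -3.0 - 3.4641*I)
X(c) = -c + c*(-1 + c) (X(c) = c*(c - 1) - c = c*(-1 + c) - c = -c + c*(-1 + c))
X(m)² = ((-3 - 2*I*√3)*(-2 + (-3 - 2*I*√3)))² = ((-3 - 2*I*√3)*(-5 - 2*I*√3))² = ((-5 - 2*I*√3)*(-3 - 2*I*√3))² = (-5 - 2*I*√3)²*(-3 - 2*I*√3)²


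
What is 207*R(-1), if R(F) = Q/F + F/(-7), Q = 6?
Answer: -8487/7 ≈ -1212.4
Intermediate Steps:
R(F) = 6/F - F/7 (R(F) = 6/F + F/(-7) = 6/F + F*(-⅐) = 6/F - F/7)
207*R(-1) = 207*(6/(-1) - ⅐*(-1)) = 207*(6*(-1) + ⅐) = 207*(-6 + ⅐) = 207*(-41/7) = -8487/7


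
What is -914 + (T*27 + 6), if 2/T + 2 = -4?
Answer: -917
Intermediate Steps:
T = -1/3 (T = 2/(-2 - 4) = 2/(-6) = 2*(-1/6) = -1/3 ≈ -0.33333)
-914 + (T*27 + 6) = -914 + (-1/3*27 + 6) = -914 + (-9 + 6) = -914 - 3 = -917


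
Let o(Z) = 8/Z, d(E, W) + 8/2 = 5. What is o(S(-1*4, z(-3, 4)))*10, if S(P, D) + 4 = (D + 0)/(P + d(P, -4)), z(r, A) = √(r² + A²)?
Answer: -240/17 ≈ -14.118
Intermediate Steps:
z(r, A) = √(A² + r²)
d(E, W) = 1 (d(E, W) = -4 + 5 = 1)
S(P, D) = -4 + D/(1 + P) (S(P, D) = -4 + (D + 0)/(P + 1) = -4 + D/(1 + P))
o(S(-1*4, z(-3, 4)))*10 = (8/(((-4 + √(4² + (-3)²) - (-4)*4)/(1 - 1*4))))*10 = (8/(((-4 + √(16 + 9) - 4*(-4))/(1 - 4))))*10 = (8/(((-4 + √25 + 16)/(-3))))*10 = (8/((-(-4 + 5 + 16)/3)))*10 = (8/((-⅓*17)))*10 = (8/(-17/3))*10 = (8*(-3/17))*10 = -24/17*10 = -240/17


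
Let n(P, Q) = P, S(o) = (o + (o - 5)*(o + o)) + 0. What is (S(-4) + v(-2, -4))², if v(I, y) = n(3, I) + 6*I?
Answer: 3481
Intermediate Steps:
S(o) = o + 2*o*(-5 + o) (S(o) = (o + (-5 + o)*(2*o)) + 0 = (o + 2*o*(-5 + o)) + 0 = o + 2*o*(-5 + o))
v(I, y) = 3 + 6*I
(S(-4) + v(-2, -4))² = (-4*(-9 + 2*(-4)) + (3 + 6*(-2)))² = (-4*(-9 - 8) + (3 - 12))² = (-4*(-17) - 9)² = (68 - 9)² = 59² = 3481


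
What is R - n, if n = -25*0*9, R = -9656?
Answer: -9656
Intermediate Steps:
n = 0 (n = 0*9 = 0)
R - n = -9656 - 1*0 = -9656 + 0 = -9656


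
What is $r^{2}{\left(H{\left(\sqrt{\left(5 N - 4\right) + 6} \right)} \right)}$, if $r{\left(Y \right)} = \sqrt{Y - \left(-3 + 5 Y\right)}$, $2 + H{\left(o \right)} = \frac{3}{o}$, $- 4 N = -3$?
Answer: $11 - \frac{24 \sqrt{23}}{23} \approx 5.9957$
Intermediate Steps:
$N = \frac{3}{4}$ ($N = \left(- \frac{1}{4}\right) \left(-3\right) = \frac{3}{4} \approx 0.75$)
$H{\left(o \right)} = -2 + \frac{3}{o}$
$r{\left(Y \right)} = \sqrt{3 - 4 Y}$ ($r{\left(Y \right)} = \sqrt{Y - \left(-3 + 5 Y\right)} = \sqrt{3 - 4 Y}$)
$r^{2}{\left(H{\left(\sqrt{\left(5 N - 4\right) + 6} \right)} \right)} = \left(\sqrt{3 - 4 \left(-2 + \frac{3}{\sqrt{\left(5 \cdot \frac{3}{4} - 4\right) + 6}}\right)}\right)^{2} = \left(\sqrt{3 - 4 \left(-2 + \frac{3}{\sqrt{\left(\frac{15}{4} - 4\right) + 6}}\right)}\right)^{2} = \left(\sqrt{3 - 4 \left(-2 + \frac{3}{\sqrt{- \frac{1}{4} + 6}}\right)}\right)^{2} = \left(\sqrt{3 - 4 \left(-2 + \frac{3}{\sqrt{\frac{23}{4}}}\right)}\right)^{2} = \left(\sqrt{3 - 4 \left(-2 + \frac{3}{\frac{1}{2} \sqrt{23}}\right)}\right)^{2} = \left(\sqrt{3 - 4 \left(-2 + 3 \frac{2 \sqrt{23}}{23}\right)}\right)^{2} = \left(\sqrt{3 - 4 \left(-2 + \frac{6 \sqrt{23}}{23}\right)}\right)^{2} = \left(\sqrt{3 + \left(8 - \frac{24 \sqrt{23}}{23}\right)}\right)^{2} = \left(\sqrt{11 - \frac{24 \sqrt{23}}{23}}\right)^{2} = 11 - \frac{24 \sqrt{23}}{23}$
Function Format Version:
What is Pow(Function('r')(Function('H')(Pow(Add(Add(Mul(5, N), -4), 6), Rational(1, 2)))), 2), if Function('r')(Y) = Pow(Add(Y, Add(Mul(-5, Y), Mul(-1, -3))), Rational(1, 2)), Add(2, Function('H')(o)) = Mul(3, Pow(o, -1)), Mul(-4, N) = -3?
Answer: Add(11, Mul(Rational(-24, 23), Pow(23, Rational(1, 2)))) ≈ 5.9957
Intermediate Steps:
N = Rational(3, 4) (N = Mul(Rational(-1, 4), -3) = Rational(3, 4) ≈ 0.75000)
Function('H')(o) = Add(-2, Mul(3, Pow(o, -1)))
Function('r')(Y) = Pow(Add(3, Mul(-4, Y)), Rational(1, 2)) (Function('r')(Y) = Pow(Add(Y, Add(Mul(-5, Y), 3)), Rational(1, 2)) = Pow(Add(Y, Add(3, Mul(-5, Y))), Rational(1, 2)) = Pow(Add(3, Mul(-4, Y)), Rational(1, 2)))
Pow(Function('r')(Function('H')(Pow(Add(Add(Mul(5, N), -4), 6), Rational(1, 2)))), 2) = Pow(Pow(Add(3, Mul(-4, Add(-2, Mul(3, Pow(Pow(Add(Add(Mul(5, Rational(3, 4)), -4), 6), Rational(1, 2)), -1))))), Rational(1, 2)), 2) = Pow(Pow(Add(3, Mul(-4, Add(-2, Mul(3, Pow(Pow(Add(Add(Rational(15, 4), -4), 6), Rational(1, 2)), -1))))), Rational(1, 2)), 2) = Pow(Pow(Add(3, Mul(-4, Add(-2, Mul(3, Pow(Pow(Add(Rational(-1, 4), 6), Rational(1, 2)), -1))))), Rational(1, 2)), 2) = Pow(Pow(Add(3, Mul(-4, Add(-2, Mul(3, Pow(Pow(Rational(23, 4), Rational(1, 2)), -1))))), Rational(1, 2)), 2) = Pow(Pow(Add(3, Mul(-4, Add(-2, Mul(3, Pow(Mul(Rational(1, 2), Pow(23, Rational(1, 2))), -1))))), Rational(1, 2)), 2) = Pow(Pow(Add(3, Mul(-4, Add(-2, Mul(3, Mul(Rational(2, 23), Pow(23, Rational(1, 2))))))), Rational(1, 2)), 2) = Pow(Pow(Add(3, Mul(-4, Add(-2, Mul(Rational(6, 23), Pow(23, Rational(1, 2)))))), Rational(1, 2)), 2) = Pow(Pow(Add(3, Add(8, Mul(Rational(-24, 23), Pow(23, Rational(1, 2))))), Rational(1, 2)), 2) = Pow(Pow(Add(11, Mul(Rational(-24, 23), Pow(23, Rational(1, 2)))), Rational(1, 2)), 2) = Add(11, Mul(Rational(-24, 23), Pow(23, Rational(1, 2))))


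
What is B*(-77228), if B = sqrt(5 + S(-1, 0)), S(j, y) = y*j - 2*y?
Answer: -77228*sqrt(5) ≈ -1.7269e+5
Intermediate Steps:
S(j, y) = -2*y + j*y (S(j, y) = j*y - 2*y = -2*y + j*y)
B = sqrt(5) (B = sqrt(5 + 0*(-2 - 1)) = sqrt(5 + 0*(-3)) = sqrt(5 + 0) = sqrt(5) ≈ 2.2361)
B*(-77228) = sqrt(5)*(-77228) = -77228*sqrt(5)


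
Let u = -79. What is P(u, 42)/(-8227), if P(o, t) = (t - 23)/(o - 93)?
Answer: 1/74476 ≈ 1.3427e-5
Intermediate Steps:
P(o, t) = (-23 + t)/(-93 + o)
P(u, 42)/(-8227) = ((-23 + 42)/(-93 - 79))/(-8227) = (19/(-172))*(-1/8227) = -1/172*19*(-1/8227) = -19/172*(-1/8227) = 1/74476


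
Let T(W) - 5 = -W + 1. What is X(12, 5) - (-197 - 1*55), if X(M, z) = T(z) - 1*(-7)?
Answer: 260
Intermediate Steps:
T(W) = 6 - W (T(W) = 5 + (-W + 1) = 5 + (1 - W) = 6 - W)
X(M, z) = 13 - z (X(M, z) = (6 - z) - 1*(-7) = (6 - z) + 7 = 13 - z)
X(12, 5) - (-197 - 1*55) = (13 - 1*5) - (-197 - 1*55) = (13 - 5) - (-197 - 55) = 8 - 1*(-252) = 8 + 252 = 260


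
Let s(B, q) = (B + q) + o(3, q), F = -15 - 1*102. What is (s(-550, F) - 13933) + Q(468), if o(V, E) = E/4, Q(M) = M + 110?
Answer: -56205/4 ≈ -14051.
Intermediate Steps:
Q(M) = 110 + M
o(V, E) = E/4 (o(V, E) = E*(1/4) = E/4)
F = -117 (F = -15 - 102 = -117)
s(B, q) = B + 5*q/4 (s(B, q) = (B + q) + q/4 = B + 5*q/4)
(s(-550, F) - 13933) + Q(468) = ((-550 + (5/4)*(-117)) - 13933) + (110 + 468) = ((-550 - 585/4) - 13933) + 578 = (-2785/4 - 13933) + 578 = -58517/4 + 578 = -56205/4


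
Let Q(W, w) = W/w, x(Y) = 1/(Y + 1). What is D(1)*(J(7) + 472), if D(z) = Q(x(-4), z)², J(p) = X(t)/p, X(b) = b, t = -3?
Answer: 3301/63 ≈ 52.397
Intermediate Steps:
x(Y) = 1/(1 + Y)
J(p) = -3/p
D(z) = 1/(9*z²) (D(z) = (1/((1 - 4)*z))² = (1/((-3)*z))² = (-1/(3*z))² = 1/(9*z²))
D(1)*(J(7) + 472) = ((⅑)/1²)*(-3/7 + 472) = ((⅑)*1)*(-3*⅐ + 472) = (-3/7 + 472)/9 = (⅑)*(3301/7) = 3301/63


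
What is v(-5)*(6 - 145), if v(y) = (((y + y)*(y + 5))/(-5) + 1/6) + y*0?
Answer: -139/6 ≈ -23.167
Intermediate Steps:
v(y) = 1/6 - 2*y*(5 + y)/5 (v(y) = (((2*y)*(5 + y))*(-1/5) + 1*(1/6)) + 0 = ((2*y*(5 + y))*(-1/5) + 1/6) + 0 = (-2*y*(5 + y)/5 + 1/6) + 0 = (1/6 - 2*y*(5 + y)/5) + 0 = 1/6 - 2*y*(5 + y)/5)
v(-5)*(6 - 145) = (1/6 - 2*(-5) - 2/5*(-5)**2)*(6 - 145) = (1/6 + 10 - 2/5*25)*(-139) = (1/6 + 10 - 10)*(-139) = (1/6)*(-139) = -139/6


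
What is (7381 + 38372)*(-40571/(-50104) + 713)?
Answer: 1636343371419/50104 ≈ 3.2659e+7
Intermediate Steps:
(7381 + 38372)*(-40571/(-50104) + 713) = 45753*(-40571*(-1/50104) + 713) = 45753*(40571/50104 + 713) = 45753*(35764723/50104) = 1636343371419/50104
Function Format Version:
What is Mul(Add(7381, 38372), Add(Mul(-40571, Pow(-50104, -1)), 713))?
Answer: Rational(1636343371419, 50104) ≈ 3.2659e+7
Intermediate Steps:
Mul(Add(7381, 38372), Add(Mul(-40571, Pow(-50104, -1)), 713)) = Mul(45753, Add(Mul(-40571, Rational(-1, 50104)), 713)) = Mul(45753, Add(Rational(40571, 50104), 713)) = Mul(45753, Rational(35764723, 50104)) = Rational(1636343371419, 50104)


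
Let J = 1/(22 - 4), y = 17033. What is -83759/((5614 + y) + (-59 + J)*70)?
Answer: -753831/166688 ≈ -4.5224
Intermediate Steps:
J = 1/18 ≈ 0.055556
-83759/((5614 + y) + (-59 + J)*70) = -83759/((5614 + 17033) + (-59 + 1/18)*70) = -83759/(22647 - 1061/18*70) = -83759/(22647 - 37135/9) = -83759/166688/9 = -83759*9/166688 = -753831/166688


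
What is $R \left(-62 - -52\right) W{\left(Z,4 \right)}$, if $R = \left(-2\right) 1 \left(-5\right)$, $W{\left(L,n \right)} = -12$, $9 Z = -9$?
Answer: $1200$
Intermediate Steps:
$Z = -1$ ($Z = \frac{1}{9} \left(-9\right) = -1$)
$R = 10$ ($R = \left(-2\right) \left(-5\right) = 10$)
$R \left(-62 - -52\right) W{\left(Z,4 \right)} = 10 \left(-62 - -52\right) \left(-12\right) = 10 \left(-62 + 52\right) \left(-12\right) = 10 \left(-10\right) \left(-12\right) = \left(-100\right) \left(-12\right) = 1200$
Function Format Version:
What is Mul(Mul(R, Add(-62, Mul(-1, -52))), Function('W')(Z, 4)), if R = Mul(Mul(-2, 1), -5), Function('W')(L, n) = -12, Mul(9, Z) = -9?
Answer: 1200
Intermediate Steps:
Z = -1 (Z = Mul(Rational(1, 9), -9) = -1)
R = 10 (R = Mul(-2, -5) = 10)
Mul(Mul(R, Add(-62, Mul(-1, -52))), Function('W')(Z, 4)) = Mul(Mul(10, Add(-62, Mul(-1, -52))), -12) = Mul(Mul(10, Add(-62, 52)), -12) = Mul(Mul(10, -10), -12) = Mul(-100, -12) = 1200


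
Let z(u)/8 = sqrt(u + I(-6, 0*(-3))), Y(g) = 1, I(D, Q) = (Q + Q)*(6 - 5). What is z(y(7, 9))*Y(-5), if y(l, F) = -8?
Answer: 16*I*sqrt(2) ≈ 22.627*I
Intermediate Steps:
I(D, Q) = 2*Q (I(D, Q) = (2*Q)*1 = 2*Q)
z(u) = 8*sqrt(u) (z(u) = 8*sqrt(u + 2*(0*(-3))) = 8*sqrt(u + 2*0) = 8*sqrt(u + 0) = 8*sqrt(u))
z(y(7, 9))*Y(-5) = (8*sqrt(-8))*1 = (8*(2*I*sqrt(2)))*1 = (16*I*sqrt(2))*1 = 16*I*sqrt(2)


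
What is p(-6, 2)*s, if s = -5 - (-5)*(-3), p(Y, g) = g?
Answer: -40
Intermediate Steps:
s = -20 (s = -5 - 1*15 = -5 - 15 = -20)
p(-6, 2)*s = 2*(-20) = -40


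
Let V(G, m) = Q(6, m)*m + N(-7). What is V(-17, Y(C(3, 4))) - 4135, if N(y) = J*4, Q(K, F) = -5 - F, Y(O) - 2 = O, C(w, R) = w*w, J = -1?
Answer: -4315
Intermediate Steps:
C(w, R) = w**2
Y(O) = 2 + O
N(y) = -4 (N(y) = -1*4 = -4)
V(G, m) = -4 + m*(-5 - m) (V(G, m) = (-5 - m)*m - 4 = m*(-5 - m) - 4 = -4 + m*(-5 - m))
V(-17, Y(C(3, 4))) - 4135 = (-4 - (2 + 3**2)*(5 + (2 + 3**2))) - 4135 = (-4 - (2 + 9)*(5 + (2 + 9))) - 4135 = (-4 - 1*11*(5 + 11)) - 4135 = (-4 - 1*11*16) - 4135 = (-4 - 176) - 4135 = -180 - 4135 = -4315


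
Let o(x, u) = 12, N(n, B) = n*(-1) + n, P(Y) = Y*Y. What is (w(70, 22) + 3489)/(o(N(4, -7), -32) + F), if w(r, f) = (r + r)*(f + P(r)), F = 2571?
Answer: 692569/2583 ≈ 268.13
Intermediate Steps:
P(Y) = Y²
N(n, B) = 0 (N(n, B) = -n + n = 0)
w(r, f) = 2*r*(f + r²) (w(r, f) = (r + r)*(f + r²) = (2*r)*(f + r²) = 2*r*(f + r²))
(w(70, 22) + 3489)/(o(N(4, -7), -32) + F) = (2*70*(22 + 70²) + 3489)/(12 + 2571) = (2*70*(22 + 4900) + 3489)/2583 = (2*70*4922 + 3489)*(1/2583) = (689080 + 3489)*(1/2583) = 692569*(1/2583) = 692569/2583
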